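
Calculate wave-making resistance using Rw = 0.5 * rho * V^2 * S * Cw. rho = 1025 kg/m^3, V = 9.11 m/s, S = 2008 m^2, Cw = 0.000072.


Formula: Rw = 0.5 * rho * V^2 * S * Cw
Step 1 — V^2 = 9.11^2 = 82.9921
Step 2 — 0.5 * rho * V^2 = 0.5 * 1025 * 82.9921 = 42533.45125
Step 3 — Rw = 42533.45125 * 2008 * 0.000072 ≈ 6149.3 N (5 s.f.)

6149.3 N


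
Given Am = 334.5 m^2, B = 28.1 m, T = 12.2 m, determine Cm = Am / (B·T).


Formula: Cm = Am / (B * T)
Step 1 — B * T = 28.1 * 12.2 = 342.82 m^2
Step 2 — Cm = 334.5 / 342.82 ≈ 0.97573 (5 s.f.)

0.97573


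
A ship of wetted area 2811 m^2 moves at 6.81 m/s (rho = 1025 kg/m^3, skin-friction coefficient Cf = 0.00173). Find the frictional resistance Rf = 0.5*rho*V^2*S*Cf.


Formula: Rf = 0.5 * rho * V^2 * S * Cf
Step 1 — V^2 = 6.81^2 = 46.3761
Step 2 — 0.5 * rho * V^2 = 0.5 * 1025 * 46.3761 = 23767.75125
Step 3 — Rf = 23767.75125 * 2811 * 0.00173 ≈ 115580 N (5 s.f.)

115580 N


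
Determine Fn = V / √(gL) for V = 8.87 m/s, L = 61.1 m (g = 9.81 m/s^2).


Formula: Fn = V / sqrt(g * L)
Step 1 — g * L = 9.81 * 61.1 = 599.391
Step 2 — sqrt(g * L) = sqrt(599.391) = 24.482463
Step 3 — Fn = 8.87 / 24.482463 ≈ 0.36230 (5 s.f.)

0.36230


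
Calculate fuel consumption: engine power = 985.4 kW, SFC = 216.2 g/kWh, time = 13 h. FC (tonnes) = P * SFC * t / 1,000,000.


Formula: FC (tonnes) = P * SFC * t / 1,000,000
Step 1 — P * SFC * t = 985.4 * 216.2 * 13 = 2769565.24 g
Step 2 — FC (tonnes) = 2769565.24 / 1,000,000 ≈ 2.7696 tonnes (5 s.f.)

2.7696 tonnes


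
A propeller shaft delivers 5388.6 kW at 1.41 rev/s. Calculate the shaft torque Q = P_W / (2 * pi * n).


Formula: Q = P_W / (2 * pi * n)
Step 1 — P_W = 5388.6 kW * 1000 = 5388600.0 W
Step 2 — 2 * pi * n = 2 * pi * 1.41 = 8.859291
Step 3 — Q = 5388600.0 / 8.859291 ≈ 608240 N·m (5 s.f.)

608240 N·m


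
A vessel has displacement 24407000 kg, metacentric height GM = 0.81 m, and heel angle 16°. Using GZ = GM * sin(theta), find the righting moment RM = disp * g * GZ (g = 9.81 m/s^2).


Formula: GZ = GM * sin(theta); RM = disp * g * GZ
Step 1 — GZ = 0.81 * sin(16°) = 0.81 * 0.275637 = 0.223266 m
Step 2 — RM = 24407000 * 9.81 * 0.223266 ≈ 53457000 N·m (5 s.f.)

53457000 N·m


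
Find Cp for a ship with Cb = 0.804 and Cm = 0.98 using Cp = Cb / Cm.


Formula: Cp = Cb / Cm
Substituting: Cp = 0.804 / 0.98
Result: Cp ≈ 0.82041 (5 s.f.)

0.82041


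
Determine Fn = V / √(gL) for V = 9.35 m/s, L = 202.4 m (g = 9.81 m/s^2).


Formula: Fn = V / sqrt(g * L)
Step 1 — g * L = 9.81 * 202.4 = 1985.544
Step 2 — sqrt(g * L) = sqrt(1985.544) = 44.559443
Step 3 — Fn = 9.35 / 44.559443 ≈ 0.20983 (5 s.f.)

0.20983


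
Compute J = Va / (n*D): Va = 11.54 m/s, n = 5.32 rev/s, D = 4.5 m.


Formula: J = Va / (n * D)
Step 1 — n * D = 5.32 * 4.5 = 23.94
Step 2 — J = 11.54 / 23.94 ≈ 0.48204 (5 s.f.)

0.48204


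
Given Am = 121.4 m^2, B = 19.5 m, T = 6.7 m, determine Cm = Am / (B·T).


Formula: Cm = Am / (B * T)
Step 1 — B * T = 19.5 * 6.7 = 130.65 m^2
Step 2 — Cm = 121.4 / 130.65 ≈ 0.92920 (5 s.f.)

0.92920


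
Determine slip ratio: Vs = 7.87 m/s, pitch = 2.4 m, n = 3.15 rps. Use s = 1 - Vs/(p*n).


Formula: s = 1 - Vs / (p * n)
Step 1 — p * n = 2.4 * 3.15 = 7.56
Step 2 — Vs / (p*n) = 7.87 / 7.56 = 1.041005 (6 d.p.)
Step 3 — s = 1 - 1.041005 = -0.041005

-0.041005


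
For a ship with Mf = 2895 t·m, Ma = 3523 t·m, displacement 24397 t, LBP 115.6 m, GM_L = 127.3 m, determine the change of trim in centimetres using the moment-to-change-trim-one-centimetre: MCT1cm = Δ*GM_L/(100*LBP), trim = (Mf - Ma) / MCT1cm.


Formula: net trimming moment = Mf - Ma; MCT1cm = Δ*GM_L/(100*LBP); trim = net moment / MCT1cm
Step 1 — net trimming moment = 2895 - 3523 = -628 t·m
Step 2 — MCT1cm = 24397 * 127.3 / (100 * 115.6) = 268.6625 t·m/cm
Step 3 — trim = -628 / 268.6625 ≈ -2.3375 cm (5 s.f.)

-2.3375 cm


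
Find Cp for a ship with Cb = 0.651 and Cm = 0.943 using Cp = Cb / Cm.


Formula: Cp = Cb / Cm
Substituting: Cp = 0.651 / 0.943
Result: Cp ≈ 0.69035 (5 s.f.)

0.69035


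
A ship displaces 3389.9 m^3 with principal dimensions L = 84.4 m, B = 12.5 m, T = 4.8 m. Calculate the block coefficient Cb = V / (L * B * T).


Formula: Cb = V / (L * B * T)
Step 1 — L * B * T = 84.4 * 12.5 * 4.8 = 5064.0 m^3
Step 2 — Cb = 3389.9 / 5064.0 ≈ 0.66941 (5 s.f.)

0.66941


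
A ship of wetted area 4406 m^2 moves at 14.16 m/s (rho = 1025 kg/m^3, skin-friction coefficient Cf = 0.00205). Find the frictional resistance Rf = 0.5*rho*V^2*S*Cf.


Formula: Rf = 0.5 * rho * V^2 * S * Cf
Step 1 — V^2 = 14.16^2 = 200.5056
Step 2 — 0.5 * rho * V^2 = 0.5 * 1025 * 200.5056 = 102759.12
Step 3 — Rf = 102759.12 * 4406 * 0.00205 ≈ 928150 N (5 s.f.)

928150 N


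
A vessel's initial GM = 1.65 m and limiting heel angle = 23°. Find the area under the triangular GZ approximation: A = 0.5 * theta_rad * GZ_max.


Formula: GZ_max = GM * sin(theta); Area = 0.5 * theta_rad * GZ_max
Step 1 — GZ_max = 1.65 * sin(23°) = 1.65 * 0.390731 = 0.644706 m
Step 2 — theta_rad = 23 * pi/180 = 0.401426 rad
Step 3 — Area = 0.5 * 0.401426 * 0.644706 ≈ 0.12940 m·rad (5 s.f.)

0.12940 m·rad


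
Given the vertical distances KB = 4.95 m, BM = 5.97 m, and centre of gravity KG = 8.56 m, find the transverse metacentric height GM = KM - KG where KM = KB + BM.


Formula: GM = KB + BM - KG
Step 1 — KM = KB + BM = 4.95 + 5.97 = 10.92 m
Step 2 — GM = KM - KG = 10.92 - 8.56 = 2.36 m

2.36 m


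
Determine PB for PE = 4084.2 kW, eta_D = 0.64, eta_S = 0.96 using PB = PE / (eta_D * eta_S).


Formula: PB = PE / (eta_D * eta_S)
Step 1 — combined efficiency = eta_D * eta_S = 0.64 * 0.96 = 0.6144
Step 2 — PB = 4084.2 / 0.6144 ≈ 6647.5 kW (5 s.f.)

6647.5 kW


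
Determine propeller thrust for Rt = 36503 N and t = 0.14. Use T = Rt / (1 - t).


Formula: T = Rt / (1 - t)
Step 1 — (1 - t) = 1 - 0.14 = 0.86
Step 2 — T = 36503 / 0.86 ≈ 42445 N (5 s.f.)

42445 N


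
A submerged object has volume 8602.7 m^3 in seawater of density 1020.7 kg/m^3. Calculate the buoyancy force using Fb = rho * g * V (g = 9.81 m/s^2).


Formula: Fb = rho * g * V
Substituting: Fb = 1020.7 * 9.81 * 8602.7
Intermediate: 1020.7 * 9.81 = 10013.067
Result: Fb = 10013.067 * 8602.7 ≈ 86139000 N (5 s.f.)

86139000 N


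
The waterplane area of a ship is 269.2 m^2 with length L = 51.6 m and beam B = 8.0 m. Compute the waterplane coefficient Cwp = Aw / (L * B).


Formula: Cwp = Aw / (L * B)
Step 1 — L * B = 51.6 * 8.0 = 412.8 m^2
Step 2 — Cwp = 269.2 / 412.8 ≈ 0.65213 (5 s.f.)

0.65213


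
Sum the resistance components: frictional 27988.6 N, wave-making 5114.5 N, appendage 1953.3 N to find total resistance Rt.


Formula: Rt = Rf + Rw + Ra
Substituting: Rt = 27988.6 + 5114.5 + 1953.3
Result: Rt = 35056.4 N

35056.4 N


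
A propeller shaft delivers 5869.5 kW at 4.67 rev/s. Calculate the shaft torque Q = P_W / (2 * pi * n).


Formula: Q = P_W / (2 * pi * n)
Step 1 — P_W = 5869.5 kW * 1000 = 5869500.0 W
Step 2 — 2 * pi * n = 2 * pi * 4.67 = 29.342475
Step 3 — Q = 5869500.0 / 29.342475 ≈ 200030 N·m (5 s.f.)

200030 N·m


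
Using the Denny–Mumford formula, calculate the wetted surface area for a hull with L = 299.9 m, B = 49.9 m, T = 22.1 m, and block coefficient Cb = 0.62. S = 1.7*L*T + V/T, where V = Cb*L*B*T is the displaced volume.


Formula: S = 1.7*L*T + V/T with V = Cb*L*B*T, i.e. S = L * (1.7*T + Cb*B)
Step 1 — 1.7*T = 1.7 * 22.1 = 37.57 m
Step 2 — Cb*B = 0.62 * 49.9 = 30.938 m
Step 3 — 1.7*T + Cb*B = 37.57 + 30.938 = 68.508 m
Step 4 — S = 299.9 * 68.508 ≈ 20546 m^2 (5 s.f.)

20546 m^2


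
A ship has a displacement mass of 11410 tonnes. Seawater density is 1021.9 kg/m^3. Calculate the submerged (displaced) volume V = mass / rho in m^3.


Formula: V = mass / rho
Step 1 — convert tonnes to kg: 11410 t * 1000 = 11410000 kg
Step 2 — V = 11410000 / 1021.9 ≈ 11165 m^3 (5 s.f.)

11165 m^3


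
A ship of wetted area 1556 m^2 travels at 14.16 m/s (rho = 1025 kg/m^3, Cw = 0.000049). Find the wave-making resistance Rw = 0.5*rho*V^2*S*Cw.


Formula: Rw = 0.5 * rho * V^2 * S * Cw
Step 1 — V^2 = 14.16^2 = 200.5056
Step 2 — 0.5 * rho * V^2 = 0.5 * 1025 * 200.5056 = 102759.12
Step 3 — Rw = 102759.12 * 1556 * 0.000049 ≈ 7834.8 N (5 s.f.)

7834.8 N


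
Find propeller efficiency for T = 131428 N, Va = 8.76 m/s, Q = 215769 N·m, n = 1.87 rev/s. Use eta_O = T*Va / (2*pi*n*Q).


Formula: eta = T * Va / (2 * pi * n * Q)
Step 1 — numerator = T * Va = 131428 * 8.76 = 1151309.28
Step 2 — 2 * pi * n = 2 * pi * 1.87 = 11.749557
Step 3 — denominator = 11.749557 * 215769 = 2535190.16
Step 4 — eta = 1151309.28 / 2535190.16 ≈ 0.45413 (5 s.f.)

0.45413


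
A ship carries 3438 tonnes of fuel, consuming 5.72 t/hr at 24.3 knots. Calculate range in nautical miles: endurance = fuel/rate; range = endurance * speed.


Formula: endurance = fuel / rate; range = endurance * speed
Step 1 — endurance = 3438 / 5.72 = 601.049 hours
Step 2 — range = 601.049 * 24.3 ≈ 14605 nautical miles (5 s.f.)

14605 NM


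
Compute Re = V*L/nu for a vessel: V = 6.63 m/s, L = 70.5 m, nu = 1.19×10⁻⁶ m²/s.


Formula: Re = V * L / nu
Step 1 — V * L = 6.63 * 70.5 = 467.415 m^2/s
Step 2 — Re = 467.415 / 1.19e-6 = 3.93e+08

3.93e+08


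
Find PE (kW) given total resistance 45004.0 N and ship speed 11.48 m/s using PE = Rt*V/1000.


Formula: PE = Rt * V / 1000 (kW)
Step 1 — PE (W) = 45004.0 * 11.48 = 516645.92 W
Step 2 — PE (kW) = 516645.92 / 1000 ≈ 516.65 kW (5 s.f.)

516.65 kW


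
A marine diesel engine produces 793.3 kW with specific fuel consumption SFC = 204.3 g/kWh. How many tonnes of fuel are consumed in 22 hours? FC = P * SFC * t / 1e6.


Formula: FC (tonnes) = P * SFC * t / 1,000,000
Step 1 — P * SFC * t = 793.3 * 204.3 * 22 = 3565566.18 g
Step 2 — FC (tonnes) = 3565566.18 / 1,000,000 ≈ 3.5656 tonnes (5 s.f.)

3.5656 tonnes


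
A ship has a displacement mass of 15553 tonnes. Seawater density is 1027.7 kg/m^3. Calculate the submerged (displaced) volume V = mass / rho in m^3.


Formula: V = mass / rho
Step 1 — convert tonnes to kg: 15553 t * 1000 = 15553000 kg
Step 2 — V = 15553000 / 1027.7 ≈ 15134 m^3 (5 s.f.)

15134 m^3


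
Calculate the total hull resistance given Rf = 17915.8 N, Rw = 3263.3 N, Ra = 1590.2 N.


Formula: Rt = Rf + Rw + Ra
Substituting: Rt = 17915.8 + 3263.3 + 1590.2
Result: Rt = 22769.3 N

22769.3 N


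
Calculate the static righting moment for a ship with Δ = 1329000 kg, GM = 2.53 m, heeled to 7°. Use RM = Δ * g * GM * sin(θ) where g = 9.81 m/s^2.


Formula: GZ = GM * sin(theta); RM = disp * g * GZ
Step 1 — GZ = 2.53 * sin(7°) = 2.53 * 0.121869 = 0.308329 m
Step 2 — RM = 1329000 * 9.81 * 0.308329 ≈ 4019800 N·m (5 s.f.)

4019800 N·m


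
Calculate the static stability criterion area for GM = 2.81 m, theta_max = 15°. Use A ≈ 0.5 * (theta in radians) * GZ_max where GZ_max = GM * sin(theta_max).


Formula: GZ_max = GM * sin(theta); Area = 0.5 * theta_rad * GZ_max
Step 1 — GZ_max = 2.81 * sin(15°) = 2.81 * 0.258819 = 0.727281 m
Step 2 — theta_rad = 15 * pi/180 = 0.261799 rad
Step 3 — Area = 0.5 * 0.261799 * 0.727281 ≈ 0.095201 m·rad (5 s.f.)

0.095201 m·rad


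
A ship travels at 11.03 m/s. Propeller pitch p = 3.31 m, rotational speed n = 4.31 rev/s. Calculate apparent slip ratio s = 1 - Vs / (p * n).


Formula: s = 1 - Vs / (p * n)
Step 1 — p * n = 3.31 * 4.31 = 14.2661
Step 2 — Vs / (p*n) = 11.03 / 14.2661 = 0.773162 (6 d.p.)
Step 3 — s = 1 - 0.773162 = 0.226838

0.226838


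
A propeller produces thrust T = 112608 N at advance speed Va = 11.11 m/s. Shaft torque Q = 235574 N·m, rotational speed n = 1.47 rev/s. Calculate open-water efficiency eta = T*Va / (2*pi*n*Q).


Formula: eta = T * Va / (2 * pi * n * Q)
Step 1 — numerator = T * Va = 112608 * 11.11 = 1251074.88
Step 2 — 2 * pi * n = 2 * pi * 1.47 = 9.236282
Step 3 — denominator = 9.236282 * 235574 = 2175827.9
Step 4 — eta = 1251074.88 / 2175827.9 ≈ 0.57499 (5 s.f.)

0.57499


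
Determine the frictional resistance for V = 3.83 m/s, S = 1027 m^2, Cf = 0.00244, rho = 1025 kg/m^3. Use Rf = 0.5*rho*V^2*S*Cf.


Formula: Rf = 0.5 * rho * V^2 * S * Cf
Step 1 — V^2 = 3.83^2 = 14.6689
Step 2 — 0.5 * rho * V^2 = 0.5 * 1025 * 14.6689 = 7517.81125
Step 3 — Rf = 7517.81125 * 1027 * 0.00244 ≈ 18839 N (5 s.f.)

18839 N


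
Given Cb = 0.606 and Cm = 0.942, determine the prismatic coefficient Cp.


Formula: Cp = Cb / Cm
Substituting: Cp = 0.606 / 0.942
Result: Cp ≈ 0.64331 (5 s.f.)

0.64331


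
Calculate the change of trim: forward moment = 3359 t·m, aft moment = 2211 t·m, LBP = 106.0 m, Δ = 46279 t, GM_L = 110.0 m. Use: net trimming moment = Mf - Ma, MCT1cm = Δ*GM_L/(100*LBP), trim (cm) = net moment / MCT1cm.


Formula: net trimming moment = Mf - Ma; MCT1cm = Δ*GM_L/(100*LBP); trim = net moment / MCT1cm
Step 1 — net trimming moment = 3359 - 2211 = 1148 t·m
Step 2 — MCT1cm = 46279 * 110.0 / (100 * 106.0) = 480.2538 t·m/cm
Step 3 — trim = 1148 / 480.2538 ≈ 2.3904 cm (5 s.f.)

2.3904 cm


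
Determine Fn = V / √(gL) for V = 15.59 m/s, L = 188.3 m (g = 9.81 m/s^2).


Formula: Fn = V / sqrt(g * L)
Step 1 — g * L = 9.81 * 188.3 = 1847.223
Step 2 — sqrt(g * L) = sqrt(1847.223) = 42.979332
Step 3 — Fn = 15.59 / 42.979332 ≈ 0.36273 (5 s.f.)

0.36273


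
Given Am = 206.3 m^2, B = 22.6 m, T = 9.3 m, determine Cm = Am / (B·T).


Formula: Cm = Am / (B * T)
Step 1 — B * T = 22.6 * 9.3 = 210.18 m^2
Step 2 — Cm = 206.3 / 210.18 ≈ 0.98154 (5 s.f.)

0.98154


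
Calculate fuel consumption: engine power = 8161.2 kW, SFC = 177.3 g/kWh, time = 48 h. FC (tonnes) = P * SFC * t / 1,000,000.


Formula: FC (tonnes) = P * SFC * t / 1,000,000
Step 1 — P * SFC * t = 8161.2 * 177.3 * 48 = 69455076.48 g
Step 2 — FC (tonnes) = 69455076.48 / 1,000,000 ≈ 69.455 tonnes (5 s.f.)

69.455 tonnes


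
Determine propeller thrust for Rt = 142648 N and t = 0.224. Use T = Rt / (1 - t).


Formula: T = Rt / (1 - t)
Step 1 — (1 - t) = 1 - 0.224 = 0.776
Step 2 — T = 142648 / 0.776 ≈ 183820 N (5 s.f.)

183820 N


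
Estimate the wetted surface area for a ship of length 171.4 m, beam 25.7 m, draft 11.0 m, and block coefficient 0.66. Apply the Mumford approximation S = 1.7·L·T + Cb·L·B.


Formula: S = 1.7*L*T + V/T with V = Cb*L*B*T, i.e. S = L * (1.7*T + Cb*B)
Step 1 — 1.7*T = 1.7 * 11.0 = 18.7 m
Step 2 — Cb*B = 0.66 * 25.7 = 16.962 m
Step 3 — 1.7*T + Cb*B = 18.7 + 16.962 = 35.662 m
Step 4 — S = 171.4 * 35.662 ≈ 6112.5 m^2 (5 s.f.)

6112.5 m^2


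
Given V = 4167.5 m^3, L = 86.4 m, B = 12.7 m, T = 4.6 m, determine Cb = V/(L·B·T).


Formula: Cb = V / (L * B * T)
Step 1 — L * B * T = 86.4 * 12.7 * 4.6 = 5047.488 m^3
Step 2 — Cb = 4167.5 / 5047.488 ≈ 0.82566 (5 s.f.)

0.82566


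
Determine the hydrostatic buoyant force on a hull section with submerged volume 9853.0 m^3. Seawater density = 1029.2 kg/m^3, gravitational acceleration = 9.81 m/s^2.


Formula: Fb = rho * g * V
Substituting: Fb = 1029.2 * 9.81 * 9853.0
Intermediate: 1029.2 * 9.81 = 10096.452
Result: Fb = 10096.452 * 9853.0 ≈ 99480000 N (5 s.f.)

99480000 N


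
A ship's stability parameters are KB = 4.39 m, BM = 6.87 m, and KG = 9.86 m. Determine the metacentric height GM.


Formula: GM = KB + BM - KG
Step 1 — KM = KB + BM = 4.39 + 6.87 = 11.26 m
Step 2 — GM = KM - KG = 11.26 - 9.86 = 1.4 m

1.4 m


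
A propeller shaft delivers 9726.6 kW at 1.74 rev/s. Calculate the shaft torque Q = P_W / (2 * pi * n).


Formula: Q = P_W / (2 * pi * n)
Step 1 — P_W = 9726.6 kW * 1000 = 9726600.0 W
Step 2 — 2 * pi * n = 2 * pi * 1.74 = 10.932742
Step 3 — Q = 9726600.0 / 10.932742 ≈ 889680 N·m (5 s.f.)

889680 N·m


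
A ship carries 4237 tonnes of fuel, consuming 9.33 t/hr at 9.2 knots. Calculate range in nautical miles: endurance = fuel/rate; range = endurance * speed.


Formula: endurance = fuel / rate; range = endurance * speed
Step 1 — endurance = 4237 / 9.33 = 454.1265 hours
Step 2 — range = 454.1265 * 9.2 ≈ 4178.0 nautical miles (5 s.f.)

4178.0 NM


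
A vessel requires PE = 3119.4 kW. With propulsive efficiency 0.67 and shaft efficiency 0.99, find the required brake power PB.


Formula: PB = PE / (eta_D * eta_S)
Step 1 — combined efficiency = eta_D * eta_S = 0.67 * 0.99 = 0.6633
Step 2 — PB = 3119.4 / 0.6633 ≈ 4702.8 kW (5 s.f.)

4702.8 kW


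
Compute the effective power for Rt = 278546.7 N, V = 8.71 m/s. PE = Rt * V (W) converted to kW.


Formula: PE = Rt * V / 1000 (kW)
Step 1 — PE (W) = 278546.7 * 8.71 = 2426141.757 W
Step 2 — PE (kW) = 2426141.757 / 1000 ≈ 2426.1 kW (5 s.f.)

2426.1 kW


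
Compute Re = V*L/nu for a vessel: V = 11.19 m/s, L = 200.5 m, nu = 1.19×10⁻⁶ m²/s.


Formula: Re = V * L / nu
Step 1 — V * L = 11.19 * 200.5 = 2243.595 m^2/s
Step 2 — Re = 2243.595 / 1.19e-6 = 1.89e+09

1.89e+09


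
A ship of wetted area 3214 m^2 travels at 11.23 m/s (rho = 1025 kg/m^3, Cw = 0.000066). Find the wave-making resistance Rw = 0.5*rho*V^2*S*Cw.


Formula: Rw = 0.5 * rho * V^2 * S * Cw
Step 1 — V^2 = 11.23^2 = 126.1129
Step 2 — 0.5 * rho * V^2 = 0.5 * 1025 * 126.1129 = 64632.86125
Step 3 — Rw = 64632.86125 * 3214 * 0.000066 ≈ 13710 N (5 s.f.)

13710 N


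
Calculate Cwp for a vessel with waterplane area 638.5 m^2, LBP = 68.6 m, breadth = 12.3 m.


Formula: Cwp = Aw / (L * B)
Step 1 — L * B = 68.6 * 12.3 = 843.78 m^2
Step 2 — Cwp = 638.5 / 843.78 ≈ 0.75671 (5 s.f.)

0.75671


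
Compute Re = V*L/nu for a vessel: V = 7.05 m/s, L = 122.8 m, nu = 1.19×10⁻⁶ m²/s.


Formula: Re = V * L / nu
Step 1 — V * L = 7.05 * 122.8 = 865.74 m^2/s
Step 2 — Re = 865.74 / 1.19e-6 = 7.28e+08

7.28e+08


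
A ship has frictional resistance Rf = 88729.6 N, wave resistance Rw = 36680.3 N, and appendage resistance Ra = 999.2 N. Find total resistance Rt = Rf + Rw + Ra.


Formula: Rt = Rf + Rw + Ra
Substituting: Rt = 88729.6 + 36680.3 + 999.2
Result: Rt = 126409.1 N

126409.1 N


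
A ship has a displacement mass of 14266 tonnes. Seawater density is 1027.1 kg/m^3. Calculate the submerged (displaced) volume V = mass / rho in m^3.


Formula: V = mass / rho
Step 1 — convert tonnes to kg: 14266 t * 1000 = 14266000 kg
Step 2 — V = 14266000 / 1027.1 ≈ 13890 m^3 (5 s.f.)

13890 m^3


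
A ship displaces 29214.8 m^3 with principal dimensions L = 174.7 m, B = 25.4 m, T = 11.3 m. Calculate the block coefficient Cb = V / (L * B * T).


Formula: Cb = V / (L * B * T)
Step 1 — L * B * T = 174.7 * 25.4 * 11.3 = 50142.394 m^3
Step 2 — Cb = 29214.8 / 50142.394 ≈ 0.58264 (5 s.f.)

0.58264


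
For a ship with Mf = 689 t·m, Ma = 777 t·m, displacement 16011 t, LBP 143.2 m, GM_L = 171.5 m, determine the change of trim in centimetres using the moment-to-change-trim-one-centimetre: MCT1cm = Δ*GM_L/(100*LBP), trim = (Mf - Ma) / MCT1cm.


Formula: net trimming moment = Mf - Ma; MCT1cm = Δ*GM_L/(100*LBP); trim = net moment / MCT1cm
Step 1 — net trimming moment = 689 - 777 = -88 t·m
Step 2 — MCT1cm = 16011 * 171.5 / (100 * 143.2) = 191.7519 t·m/cm
Step 3 — trim = -88 / 191.7519 ≈ -0.45893 cm (5 s.f.)

-0.45893 cm


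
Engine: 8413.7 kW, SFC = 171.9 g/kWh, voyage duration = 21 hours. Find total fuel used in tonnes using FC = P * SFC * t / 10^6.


Formula: FC (tonnes) = P * SFC * t / 1,000,000
Step 1 — P * SFC * t = 8413.7 * 171.9 * 21 = 30372615.63 g
Step 2 — FC (tonnes) = 30372615.63 / 1,000,000 ≈ 30.373 tonnes (5 s.f.)

30.373 tonnes


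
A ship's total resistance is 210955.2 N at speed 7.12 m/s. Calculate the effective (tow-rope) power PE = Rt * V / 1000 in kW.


Formula: PE = Rt * V / 1000 (kW)
Step 1 — PE (W) = 210955.2 * 7.12 = 1502001.024 W
Step 2 — PE (kW) = 1502001.024 / 1000 ≈ 1502.0 kW (5 s.f.)

1502.0 kW


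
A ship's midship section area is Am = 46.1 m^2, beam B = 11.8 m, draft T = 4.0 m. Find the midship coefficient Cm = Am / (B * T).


Formula: Cm = Am / (B * T)
Step 1 — B * T = 11.8 * 4.0 = 47.2 m^2
Step 2 — Cm = 46.1 / 47.2 ≈ 0.97669 (5 s.f.)

0.97669


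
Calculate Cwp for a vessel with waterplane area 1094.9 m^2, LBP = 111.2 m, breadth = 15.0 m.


Formula: Cwp = Aw / (L * B)
Step 1 — L * B = 111.2 * 15.0 = 1668.0 m^2
Step 2 — Cwp = 1094.9 / 1668.0 ≈ 0.65641 (5 s.f.)

0.65641


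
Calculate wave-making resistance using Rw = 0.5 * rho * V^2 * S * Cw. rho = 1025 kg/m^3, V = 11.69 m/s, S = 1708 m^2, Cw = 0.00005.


Formula: Rw = 0.5 * rho * V^2 * S * Cw
Step 1 — V^2 = 11.69^2 = 136.6561
Step 2 — 0.5 * rho * V^2 = 0.5 * 1025 * 136.6561 = 70036.25125
Step 3 — Rw = 70036.25125 * 1708 * 0.00005 ≈ 5981.1 N (5 s.f.)

5981.1 N


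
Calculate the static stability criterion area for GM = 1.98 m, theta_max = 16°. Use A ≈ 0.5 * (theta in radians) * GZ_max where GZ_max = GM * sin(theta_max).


Formula: GZ_max = GM * sin(theta); Area = 0.5 * theta_rad * GZ_max
Step 1 — GZ_max = 1.98 * sin(16°) = 1.98 * 0.275637 = 0.545761 m
Step 2 — theta_rad = 16 * pi/180 = 0.279253 rad
Step 3 — Area = 0.5 * 0.279253 * 0.545761 ≈ 0.076203 m·rad (5 s.f.)

0.076203 m·rad


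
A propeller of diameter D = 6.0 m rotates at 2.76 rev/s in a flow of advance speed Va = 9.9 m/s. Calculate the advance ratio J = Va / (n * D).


Formula: J = Va / (n * D)
Step 1 — n * D = 2.76 * 6.0 = 16.56
Step 2 — J = 9.9 / 16.56 ≈ 0.59783 (5 s.f.)

0.59783


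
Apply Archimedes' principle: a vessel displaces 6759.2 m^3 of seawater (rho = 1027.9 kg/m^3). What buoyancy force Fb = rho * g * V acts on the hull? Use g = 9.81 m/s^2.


Formula: Fb = rho * g * V
Substituting: Fb = 1027.9 * 9.81 * 6759.2
Intermediate: 1027.9 * 9.81 = 10083.699
Result: Fb = 10083.699 * 6759.2 ≈ 68158000 N (5 s.f.)

68158000 N


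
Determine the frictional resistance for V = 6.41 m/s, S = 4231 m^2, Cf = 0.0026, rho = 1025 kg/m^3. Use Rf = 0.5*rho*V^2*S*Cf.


Formula: Rf = 0.5 * rho * V^2 * S * Cf
Step 1 — V^2 = 6.41^2 = 41.0881
Step 2 — 0.5 * rho * V^2 = 0.5 * 1025 * 41.0881 = 21057.65125
Step 3 — Rf = 21057.65125 * 4231 * 0.0026 ≈ 231650 N (5 s.f.)

231650 N


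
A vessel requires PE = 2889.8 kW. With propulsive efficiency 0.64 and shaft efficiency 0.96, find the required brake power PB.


Formula: PB = PE / (eta_D * eta_S)
Step 1 — combined efficiency = eta_D * eta_S = 0.64 * 0.96 = 0.6144
Step 2 — PB = 2889.8 / 0.6144 ≈ 4703.5 kW (5 s.f.)

4703.5 kW


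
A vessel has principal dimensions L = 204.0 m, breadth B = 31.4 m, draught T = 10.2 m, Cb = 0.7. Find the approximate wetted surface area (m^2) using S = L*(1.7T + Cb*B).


Formula: S = 1.7*L*T + V/T with V = Cb*L*B*T, i.e. S = L * (1.7*T + Cb*B)
Step 1 — 1.7*T = 1.7 * 10.2 = 17.34 m
Step 2 — Cb*B = 0.7 * 31.4 = 21.98 m
Step 3 — 1.7*T + Cb*B = 17.34 + 21.98 = 39.32 m
Step 4 — S = 204.0 * 39.32 ≈ 8021.3 m^2 (5 s.f.)

8021.3 m^2


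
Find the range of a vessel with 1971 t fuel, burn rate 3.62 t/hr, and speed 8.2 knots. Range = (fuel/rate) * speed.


Formula: endurance = fuel / rate; range = endurance * speed
Step 1 — endurance = 1971 / 3.62 = 544.4751 hours
Step 2 — range = 544.4751 * 8.2 ≈ 4464.7 nautical miles (5 s.f.)

4464.7 NM


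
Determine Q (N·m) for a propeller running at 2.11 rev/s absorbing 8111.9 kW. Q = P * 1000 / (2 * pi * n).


Formula: Q = P_W / (2 * pi * n)
Step 1 — P_W = 8111.9 kW * 1000 = 8111900.0 W
Step 2 — 2 * pi * n = 2 * pi * 2.11 = 13.257521
Step 3 — Q = 8111900.0 / 13.257521 ≈ 611870 N·m (5 s.f.)

611870 N·m


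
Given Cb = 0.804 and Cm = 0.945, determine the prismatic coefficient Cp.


Formula: Cp = Cb / Cm
Substituting: Cp = 0.804 / 0.945
Result: Cp ≈ 0.85079 (5 s.f.)

0.85079


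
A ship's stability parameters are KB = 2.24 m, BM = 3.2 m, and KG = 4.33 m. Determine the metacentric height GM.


Formula: GM = KB + BM - KG
Step 1 — KM = KB + BM = 2.24 + 3.2 = 5.44 m
Step 2 — GM = KM - KG = 5.44 - 4.33 = 1.11 m

1.11 m


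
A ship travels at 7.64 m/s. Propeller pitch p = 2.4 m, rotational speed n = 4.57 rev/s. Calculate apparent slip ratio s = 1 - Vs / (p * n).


Formula: s = 1 - Vs / (p * n)
Step 1 — p * n = 2.4 * 4.57 = 10.968
Step 2 — Vs / (p*n) = 7.64 / 10.968 = 0.696572 (6 d.p.)
Step 3 — s = 1 - 0.696572 = 0.303428

0.303428


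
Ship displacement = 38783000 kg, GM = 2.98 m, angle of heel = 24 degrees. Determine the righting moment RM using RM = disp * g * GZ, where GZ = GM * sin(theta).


Formula: GZ = GM * sin(theta); RM = disp * g * GZ
Step 1 — GZ = 2.98 * sin(24°) = 2.98 * 0.406737 = 1.212076 m
Step 2 — RM = 38783000 * 9.81 * 1.212076 ≈ 461150000 N·m (5 s.f.)

461150000 N·m


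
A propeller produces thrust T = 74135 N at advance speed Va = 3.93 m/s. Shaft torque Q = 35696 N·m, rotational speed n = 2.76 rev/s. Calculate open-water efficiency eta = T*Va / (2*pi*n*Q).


Formula: eta = T * Va / (2 * pi * n * Q)
Step 1 — numerator = T * Va = 74135 * 3.93 = 291350.55
Step 2 — 2 * pi * n = 2 * pi * 2.76 = 17.341591
Step 3 — denominator = 17.341591 * 35696 = 619025.43
Step 4 — eta = 291350.55 / 619025.43 ≈ 0.47066 (5 s.f.)

0.47066


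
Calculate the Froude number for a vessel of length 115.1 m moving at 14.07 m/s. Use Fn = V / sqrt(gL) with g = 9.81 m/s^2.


Formula: Fn = V / sqrt(g * L)
Step 1 — g * L = 9.81 * 115.1 = 1129.131
Step 2 — sqrt(g * L) = sqrt(1129.131) = 33.602545
Step 3 — Fn = 14.07 / 33.602545 ≈ 0.41872 (5 s.f.)

0.41872


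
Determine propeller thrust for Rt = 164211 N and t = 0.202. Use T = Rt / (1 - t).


Formula: T = Rt / (1 - t)
Step 1 — (1 - t) = 1 - 0.202 = 0.798
Step 2 — T = 164211 / 0.798 ≈ 205780 N (5 s.f.)

205780 N


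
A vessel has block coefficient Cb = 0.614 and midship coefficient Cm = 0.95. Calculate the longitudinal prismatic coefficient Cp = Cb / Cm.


Formula: Cp = Cb / Cm
Substituting: Cp = 0.614 / 0.95
Result: Cp ≈ 0.64632 (5 s.f.)

0.64632


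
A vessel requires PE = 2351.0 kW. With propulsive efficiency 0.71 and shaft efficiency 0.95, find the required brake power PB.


Formula: PB = PE / (eta_D * eta_S)
Step 1 — combined efficiency = eta_D * eta_S = 0.71 * 0.95 = 0.6745
Step 2 — PB = 2351.0 / 0.6745 ≈ 3485.5 kW (5 s.f.)

3485.5 kW


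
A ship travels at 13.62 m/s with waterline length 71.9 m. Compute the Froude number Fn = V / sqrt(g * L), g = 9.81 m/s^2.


Formula: Fn = V / sqrt(g * L)
Step 1 — g * L = 9.81 * 71.9 = 705.339
Step 2 — sqrt(g * L) = sqrt(705.339) = 26.558219
Step 3 — Fn = 13.62 / 26.558219 ≈ 0.51284 (5 s.f.)

0.51284


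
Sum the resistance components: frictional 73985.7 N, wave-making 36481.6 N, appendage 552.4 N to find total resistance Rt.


Formula: Rt = Rf + Rw + Ra
Substituting: Rt = 73985.7 + 36481.6 + 552.4
Result: Rt = 111019.7 N

111019.7 N


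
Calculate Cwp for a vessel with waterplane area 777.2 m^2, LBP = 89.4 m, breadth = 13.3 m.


Formula: Cwp = Aw / (L * B)
Step 1 — L * B = 89.4 * 13.3 = 1189.02 m^2
Step 2 — Cwp = 777.2 / 1189.02 ≈ 0.65365 (5 s.f.)

0.65365


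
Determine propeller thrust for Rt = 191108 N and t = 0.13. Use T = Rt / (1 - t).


Formula: T = Rt / (1 - t)
Step 1 — (1 - t) = 1 - 0.13 = 0.87
Step 2 — T = 191108 / 0.87 ≈ 219660 N (5 s.f.)

219660 N


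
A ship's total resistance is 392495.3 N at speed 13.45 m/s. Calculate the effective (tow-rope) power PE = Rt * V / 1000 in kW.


Formula: PE = Rt * V / 1000 (kW)
Step 1 — PE (W) = 392495.3 * 13.45 = 5279061.785 W
Step 2 — PE (kW) = 5279061.785 / 1000 ≈ 5279.1 kW (5 s.f.)

5279.1 kW


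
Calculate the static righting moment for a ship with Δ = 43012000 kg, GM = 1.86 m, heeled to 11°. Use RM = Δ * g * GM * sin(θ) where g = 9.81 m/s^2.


Formula: GZ = GM * sin(theta); RM = disp * g * GZ
Step 1 — GZ = 1.86 * sin(11°) = 1.86 * 0.190809 = 0.354905 m
Step 2 — RM = 43012000 * 9.81 * 0.354905 ≈ 149750000 N·m (5 s.f.)

149750000 N·m


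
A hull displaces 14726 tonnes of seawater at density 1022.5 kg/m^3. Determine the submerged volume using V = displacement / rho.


Formula: V = mass / rho
Step 1 — convert tonnes to kg: 14726 t * 1000 = 14726000 kg
Step 2 — V = 14726000 / 1022.5 ≈ 14402 m^3 (5 s.f.)

14402 m^3


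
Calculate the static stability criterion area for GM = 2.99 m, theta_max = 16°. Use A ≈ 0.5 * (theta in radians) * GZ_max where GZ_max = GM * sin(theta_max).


Formula: GZ_max = GM * sin(theta); Area = 0.5 * theta_rad * GZ_max
Step 1 — GZ_max = 2.99 * sin(16°) = 2.99 * 0.275637 = 0.824155 m
Step 2 — theta_rad = 16 * pi/180 = 0.279253 rad
Step 3 — Area = 0.5 * 0.279253 * 0.824155 ≈ 0.11507 m·rad (5 s.f.)

0.11507 m·rad


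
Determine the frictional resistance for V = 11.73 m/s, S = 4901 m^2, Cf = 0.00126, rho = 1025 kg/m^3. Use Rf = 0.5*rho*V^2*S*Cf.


Formula: Rf = 0.5 * rho * V^2 * S * Cf
Step 1 — V^2 = 11.73^2 = 137.5929
Step 2 — 0.5 * rho * V^2 = 0.5 * 1025 * 137.5929 = 70516.36125
Step 3 — Rf = 70516.36125 * 4901 * 0.00126 ≈ 435460 N (5 s.f.)

435460 N


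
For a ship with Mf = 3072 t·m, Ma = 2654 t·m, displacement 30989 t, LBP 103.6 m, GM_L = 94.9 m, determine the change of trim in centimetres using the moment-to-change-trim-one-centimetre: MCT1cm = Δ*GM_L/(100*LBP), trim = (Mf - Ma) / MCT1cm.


Formula: net trimming moment = Mf - Ma; MCT1cm = Δ*GM_L/(100*LBP); trim = net moment / MCT1cm
Step 1 — net trimming moment = 3072 - 2654 = 418 t·m
Step 2 — MCT1cm = 30989 * 94.9 / (100 * 103.6) = 283.8664 t·m/cm
Step 3 — trim = 418 / 283.8664 ≈ 1.4725 cm (5 s.f.)

1.4725 cm


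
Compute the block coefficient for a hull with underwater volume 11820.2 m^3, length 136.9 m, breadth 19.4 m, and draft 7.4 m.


Formula: Cb = V / (L * B * T)
Step 1 — L * B * T = 136.9 * 19.4 * 7.4 = 19653.364 m^3
Step 2 — Cb = 11820.2 / 19653.364 ≈ 0.60143 (5 s.f.)

0.60143


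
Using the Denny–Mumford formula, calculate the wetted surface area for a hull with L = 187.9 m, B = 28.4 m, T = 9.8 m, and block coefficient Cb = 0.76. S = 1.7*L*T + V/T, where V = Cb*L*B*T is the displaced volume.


Formula: S = 1.7*L*T + V/T with V = Cb*L*B*T, i.e. S = L * (1.7*T + Cb*B)
Step 1 — 1.7*T = 1.7 * 9.8 = 16.66 m
Step 2 — Cb*B = 0.76 * 28.4 = 21.584 m
Step 3 — 1.7*T + Cb*B = 16.66 + 21.584 = 38.244 m
Step 4 — S = 187.9 * 38.244 ≈ 7186.0 m^2 (5 s.f.)

7186.0 m^2


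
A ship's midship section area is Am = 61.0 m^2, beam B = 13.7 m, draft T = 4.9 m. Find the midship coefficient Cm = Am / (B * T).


Formula: Cm = Am / (B * T)
Step 1 — B * T = 13.7 * 4.9 = 67.13 m^2
Step 2 — Cm = 61.0 / 67.13 ≈ 0.90868 (5 s.f.)

0.90868


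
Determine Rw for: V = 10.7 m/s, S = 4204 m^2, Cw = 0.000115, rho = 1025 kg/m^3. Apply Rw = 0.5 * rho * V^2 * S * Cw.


Formula: Rw = 0.5 * rho * V^2 * S * Cw
Step 1 — V^2 = 10.7^2 = 114.49
Step 2 — 0.5 * rho * V^2 = 0.5 * 1025 * 114.49 = 58676.125
Step 3 — Rw = 58676.125 * 4204 * 0.000115 ≈ 28368 N (5 s.f.)

28368 N


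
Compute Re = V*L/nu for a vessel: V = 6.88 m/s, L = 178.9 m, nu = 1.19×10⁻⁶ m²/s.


Formula: Re = V * L / nu
Step 1 — V * L = 6.88 * 178.9 = 1230.832 m^2/s
Step 2 — Re = 1230.832 / 1.19e-6 = 1.03e+09

1.03e+09


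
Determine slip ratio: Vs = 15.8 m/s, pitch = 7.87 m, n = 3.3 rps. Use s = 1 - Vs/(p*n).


Formula: s = 1 - Vs / (p * n)
Step 1 — p * n = 7.87 * 3.3 = 25.971
Step 2 — Vs / (p*n) = 15.8 / 25.971 = 0.608371 (6 d.p.)
Step 3 — s = 1 - 0.608371 = 0.391629

0.391629


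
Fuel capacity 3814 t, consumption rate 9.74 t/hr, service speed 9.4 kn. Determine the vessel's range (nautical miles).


Formula: endurance = fuel / rate; range = endurance * speed
Step 1 — endurance = 3814 / 9.74 = 391.5811 hours
Step 2 — range = 391.5811 * 9.4 ≈ 3680.9 nautical miles (5 s.f.)

3680.9 NM


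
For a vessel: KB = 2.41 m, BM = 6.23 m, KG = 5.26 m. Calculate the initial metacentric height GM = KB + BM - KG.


Formula: GM = KB + BM - KG
Step 1 — KM = KB + BM = 2.41 + 6.23 = 8.64 m
Step 2 — GM = KM - KG = 8.64 - 5.26 = 3.38 m

3.38 m


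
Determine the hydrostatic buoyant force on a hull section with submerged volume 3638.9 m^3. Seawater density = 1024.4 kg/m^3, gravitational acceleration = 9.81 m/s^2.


Formula: Fb = rho * g * V
Substituting: Fb = 1024.4 * 9.81 * 3638.9
Intermediate: 1024.4 * 9.81 = 10049.364
Result: Fb = 10049.364 * 3638.9 ≈ 36569000 N (5 s.f.)

36569000 N


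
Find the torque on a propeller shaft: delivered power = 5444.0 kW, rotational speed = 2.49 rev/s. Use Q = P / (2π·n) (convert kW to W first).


Formula: Q = P_W / (2 * pi * n)
Step 1 — P_W = 5444.0 kW * 1000 = 5444000.0 W
Step 2 — 2 * pi * n = 2 * pi * 2.49 = 15.645131
Step 3 — Q = 5444000.0 / 15.645131 ≈ 347970 N·m (5 s.f.)

347970 N·m


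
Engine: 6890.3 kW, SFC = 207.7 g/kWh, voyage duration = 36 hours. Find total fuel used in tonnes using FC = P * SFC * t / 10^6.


Formula: FC (tonnes) = P * SFC * t / 1,000,000
Step 1 — P * SFC * t = 6890.3 * 207.7 * 36 = 51520151.16 g
Step 2 — FC (tonnes) = 51520151.16 / 1,000,000 ≈ 51.520 tonnes (5 s.f.)

51.520 tonnes


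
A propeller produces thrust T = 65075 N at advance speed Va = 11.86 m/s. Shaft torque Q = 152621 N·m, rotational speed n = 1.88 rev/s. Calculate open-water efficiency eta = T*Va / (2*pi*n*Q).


Formula: eta = T * Va / (2 * pi * n * Q)
Step 1 — numerator = T * Va = 65075 * 11.86 = 771789.5
Step 2 — 2 * pi * n = 2 * pi * 1.88 = 11.812388
Step 3 — denominator = 11.812388 * 152621 = 1802818.47
Step 4 — eta = 771789.5 / 1802818.47 ≈ 0.42810 (5 s.f.)

0.42810


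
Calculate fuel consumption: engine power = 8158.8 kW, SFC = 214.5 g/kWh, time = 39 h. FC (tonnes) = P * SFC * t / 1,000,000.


Formula: FC (tonnes) = P * SFC * t / 1,000,000
Step 1 — P * SFC * t = 8158.8 * 214.5 * 39 = 68252441.4 g
Step 2 — FC (tonnes) = 68252441.4 / 1,000,000 ≈ 68.252 tonnes (5 s.f.)

68.252 tonnes


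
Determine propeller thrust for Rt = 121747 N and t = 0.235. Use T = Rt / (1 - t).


Formula: T = Rt / (1 - t)
Step 1 — (1 - t) = 1 - 0.235 = 0.765
Step 2 — T = 121747 / 0.765 ≈ 159150 N (5 s.f.)

159150 N


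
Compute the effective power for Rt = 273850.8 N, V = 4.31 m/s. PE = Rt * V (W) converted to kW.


Formula: PE = Rt * V / 1000 (kW)
Step 1 — PE (W) = 273850.8 * 4.31 = 1180296.948 W
Step 2 — PE (kW) = 1180296.948 / 1000 ≈ 1180.3 kW (5 s.f.)

1180.3 kW


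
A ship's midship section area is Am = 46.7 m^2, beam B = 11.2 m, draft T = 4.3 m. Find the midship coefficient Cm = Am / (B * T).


Formula: Cm = Am / (B * T)
Step 1 — B * T = 11.2 * 4.3 = 48.16 m^2
Step 2 — Cm = 46.7 / 48.16 ≈ 0.96968 (5 s.f.)

0.96968


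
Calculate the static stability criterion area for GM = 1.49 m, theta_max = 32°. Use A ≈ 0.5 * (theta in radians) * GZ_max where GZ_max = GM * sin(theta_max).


Formula: GZ_max = GM * sin(theta); Area = 0.5 * theta_rad * GZ_max
Step 1 — GZ_max = 1.49 * sin(32°) = 1.49 * 0.529919 = 0.789579 m
Step 2 — theta_rad = 32 * pi/180 = 0.558505 rad
Step 3 — Area = 0.5 * 0.558505 * 0.789579 ≈ 0.22049 m·rad (5 s.f.)

0.22049 m·rad


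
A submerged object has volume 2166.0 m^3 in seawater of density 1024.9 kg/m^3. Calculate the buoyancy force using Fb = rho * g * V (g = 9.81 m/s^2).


Formula: Fb = rho * g * V
Substituting: Fb = 1024.9 * 9.81 * 2166.0
Intermediate: 1024.9 * 9.81 = 10054.269
Result: Fb = 10054.269 * 2166.0 ≈ 21778000 N (5 s.f.)

21778000 N


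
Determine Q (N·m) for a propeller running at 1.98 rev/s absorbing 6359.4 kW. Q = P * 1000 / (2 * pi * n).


Formula: Q = P_W / (2 * pi * n)
Step 1 — P_W = 6359.4 kW * 1000 = 6359400.0 W
Step 2 — 2 * pi * n = 2 * pi * 1.98 = 12.440707
Step 3 — Q = 6359400.0 / 12.440707 ≈ 511180 N·m (5 s.f.)

511180 N·m


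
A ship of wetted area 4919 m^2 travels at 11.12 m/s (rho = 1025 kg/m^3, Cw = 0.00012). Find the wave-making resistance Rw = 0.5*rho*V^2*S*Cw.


Formula: Rw = 0.5 * rho * V^2 * S * Cw
Step 1 — V^2 = 11.12^2 = 123.6544
Step 2 — 0.5 * rho * V^2 = 0.5 * 1025 * 123.6544 = 63372.88
Step 3 — Rw = 63372.88 * 4919 * 0.00012 ≈ 37408 N (5 s.f.)

37408 N


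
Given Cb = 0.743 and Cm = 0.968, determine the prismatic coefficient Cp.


Formula: Cp = Cb / Cm
Substituting: Cp = 0.743 / 0.968
Result: Cp ≈ 0.76756 (5 s.f.)

0.76756


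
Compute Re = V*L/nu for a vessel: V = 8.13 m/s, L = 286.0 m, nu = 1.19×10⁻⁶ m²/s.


Formula: Re = V * L / nu
Step 1 — V * L = 8.13 * 286.0 = 2325.18 m^2/s
Step 2 — Re = 2325.18 / 1.19e-6 = 1.95e+09

1.95e+09


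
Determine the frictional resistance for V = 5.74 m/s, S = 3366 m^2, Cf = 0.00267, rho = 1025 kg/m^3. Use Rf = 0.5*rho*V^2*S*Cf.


Formula: Rf = 0.5 * rho * V^2 * S * Cf
Step 1 — V^2 = 5.74^2 = 32.9476
Step 2 — 0.5 * rho * V^2 = 0.5 * 1025 * 32.9476 = 16885.645
Step 3 — Rf = 16885.645 * 3366 * 0.00267 ≈ 151760 N (5 s.f.)

151760 N


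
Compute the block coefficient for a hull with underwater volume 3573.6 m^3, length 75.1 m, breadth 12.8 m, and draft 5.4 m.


Formula: Cb = V / (L * B * T)
Step 1 — L * B * T = 75.1 * 12.8 * 5.4 = 5190.912 m^3
Step 2 — Cb = 3573.6 / 5190.912 ≈ 0.68843 (5 s.f.)

0.68843


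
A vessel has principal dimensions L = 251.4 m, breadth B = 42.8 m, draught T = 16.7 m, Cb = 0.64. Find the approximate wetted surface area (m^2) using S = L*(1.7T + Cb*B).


Formula: S = 1.7*L*T + V/T with V = Cb*L*B*T, i.e. S = L * (1.7*T + Cb*B)
Step 1 — 1.7*T = 1.7 * 16.7 = 28.39 m
Step 2 — Cb*B = 0.64 * 42.8 = 27.392 m
Step 3 — 1.7*T + Cb*B = 28.39 + 27.392 = 55.782 m
Step 4 — S = 251.4 * 55.782 ≈ 14024 m^2 (5 s.f.)

14024 m^2


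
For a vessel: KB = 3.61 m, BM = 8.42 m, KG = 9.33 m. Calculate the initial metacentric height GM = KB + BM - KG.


Formula: GM = KB + BM - KG
Step 1 — KM = KB + BM = 3.61 + 8.42 = 12.03 m
Step 2 — GM = KM - KG = 12.03 - 9.33 = 2.7 m

2.7 m


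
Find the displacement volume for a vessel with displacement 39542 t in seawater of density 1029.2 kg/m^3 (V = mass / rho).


Formula: V = mass / rho
Step 1 — convert tonnes to kg: 39542 t * 1000 = 39542000 kg
Step 2 — V = 39542000 / 1029.2 ≈ 38420 m^3 (5 s.f.)

38420 m^3


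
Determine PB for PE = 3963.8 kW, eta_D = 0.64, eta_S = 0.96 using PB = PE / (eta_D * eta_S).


Formula: PB = PE / (eta_D * eta_S)
Step 1 — combined efficiency = eta_D * eta_S = 0.64 * 0.96 = 0.6144
Step 2 — PB = 3963.8 / 0.6144 ≈ 6451.5 kW (5 s.f.)

6451.5 kW


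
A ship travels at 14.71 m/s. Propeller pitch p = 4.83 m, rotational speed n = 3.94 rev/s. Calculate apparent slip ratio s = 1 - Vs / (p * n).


Formula: s = 1 - Vs / (p * n)
Step 1 — p * n = 4.83 * 3.94 = 19.0302
Step 2 — Vs / (p*n) = 14.71 / 19.0302 = 0.772982 (6 d.p.)
Step 3 — s = 1 - 0.772982 = 0.227018

0.227018


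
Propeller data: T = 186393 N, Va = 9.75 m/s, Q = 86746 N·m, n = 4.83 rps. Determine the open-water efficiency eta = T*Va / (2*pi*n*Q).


Formula: eta = T * Va / (2 * pi * n * Q)
Step 1 — numerator = T * Va = 186393 * 9.75 = 1817331.75
Step 2 — 2 * pi * n = 2 * pi * 4.83 = 30.347785
Step 3 — denominator = 30.347785 * 86746 = 2632548.96
Step 4 — eta = 1817331.75 / 2632548.96 ≈ 0.69033 (5 s.f.)

0.69033


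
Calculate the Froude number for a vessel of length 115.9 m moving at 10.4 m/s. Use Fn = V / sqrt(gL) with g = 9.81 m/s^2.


Formula: Fn = V / sqrt(g * L)
Step 1 — g * L = 9.81 * 115.9 = 1136.979
Step 2 — sqrt(g * L) = sqrt(1136.979) = 33.719119
Step 3 — Fn = 10.4 / 33.719119 ≈ 0.30843 (5 s.f.)

0.30843


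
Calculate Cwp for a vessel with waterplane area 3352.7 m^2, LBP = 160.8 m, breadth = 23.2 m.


Formula: Cwp = Aw / (L * B)
Step 1 — L * B = 160.8 * 23.2 = 3730.56 m^2
Step 2 — Cwp = 3352.7 / 3730.56 ≈ 0.89871 (5 s.f.)

0.89871
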